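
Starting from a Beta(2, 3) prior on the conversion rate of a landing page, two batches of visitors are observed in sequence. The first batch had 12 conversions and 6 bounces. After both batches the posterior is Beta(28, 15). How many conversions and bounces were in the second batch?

14 conversions and 6 bounces

Because Beta–binomial updating is additive in the counts, the combined data contributed (α_post−α_prior, β_post−β_prior) successes and failures.
Total across both batches: 28−2=26 conversions, 15−3=12 bounces.
Subtract the first batch: 26−12=14 conversions and 12−6=6 bounces.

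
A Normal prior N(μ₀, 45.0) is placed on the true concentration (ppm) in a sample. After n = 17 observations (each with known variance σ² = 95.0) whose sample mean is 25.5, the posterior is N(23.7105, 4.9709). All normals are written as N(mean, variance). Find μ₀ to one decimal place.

With known observation variance, the Normal–Normal posterior has precision τ_n = τ₀ + n/σ² and mean μ_n = (τ₀μ₀ + (n/σ²)x̄)/τ_n.
Here τ₀ = 1/45.0 = 0.022222 and τ_data = 17/95.0 = 0.178947, so τ_n = 0.201169.
Rearranging for μ₀: μ₀ = (μ_n·τ_n − τ_data·x̄)/τ₀ = (23.7105·0.201169 − 0.178947·25.5) / 0.022222 = 0.206669/0.022222 ≈ 9.3.

μ₀ = 9.3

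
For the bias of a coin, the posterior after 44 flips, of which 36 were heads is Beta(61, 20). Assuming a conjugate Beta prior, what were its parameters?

A Beta(α, β) prior with s successes and f failures in binomial data gives a Beta(α+s, β+f) posterior.
Subtract the data counts: 61−36=25, 20−8=12.

Beta(25, 12)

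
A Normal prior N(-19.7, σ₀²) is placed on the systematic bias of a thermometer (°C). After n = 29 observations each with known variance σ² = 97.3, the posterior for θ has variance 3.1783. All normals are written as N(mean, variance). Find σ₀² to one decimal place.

Posterior precision equals prior precision plus data precision: 1/σ_n² = 1/σ₀² + n/σ².
So 1/σ₀² = 1/3.1783 − 29/97.3 = 0.314634 − 0.298047 = 0.016587.
Hence σ₀² = 1/0.016587 ≈ 60.3.

σ₀² = 60.3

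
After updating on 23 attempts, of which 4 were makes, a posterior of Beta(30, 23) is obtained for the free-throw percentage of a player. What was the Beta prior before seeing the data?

A Beta(a, b) prior with s successes and f failures in binomial data gives a Beta(a+s, b+f) posterior.
Subtract the data counts: 30−4=26, 23−19=4.

Beta(26, 4)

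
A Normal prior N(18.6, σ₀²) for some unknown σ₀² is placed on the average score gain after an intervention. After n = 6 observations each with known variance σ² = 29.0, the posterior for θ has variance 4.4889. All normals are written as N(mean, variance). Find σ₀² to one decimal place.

σ₀² = 63.0

Posterior precision equals prior precision plus data precision: 1/σ_n² = 1/σ₀² + n/σ².
So 1/σ₀² = 1/4.4889 − 6/29.0 = 0.222772 − 0.206897 = 0.015875.
Hence σ₀² = 1/0.015875 ≈ 63.0.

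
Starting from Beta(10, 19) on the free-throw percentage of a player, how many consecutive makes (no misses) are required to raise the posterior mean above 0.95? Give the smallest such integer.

After k makes and 0 misses the posterior is Beta(10+k, 19), with mean (10+k)/(10+19+k).
Set (10+k)/(29+k) > 0.95 and solve: k > (0.95·29 − 10)/(1 − 0.95) = 351.000.
The smallest integer exceeding 351.000 is 352.

k = 352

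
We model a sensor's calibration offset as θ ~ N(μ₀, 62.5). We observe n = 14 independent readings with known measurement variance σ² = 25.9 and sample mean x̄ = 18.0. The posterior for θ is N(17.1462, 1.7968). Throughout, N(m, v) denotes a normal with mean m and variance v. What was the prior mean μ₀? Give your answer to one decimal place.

With known observation variance, the Normal–Normal posterior has precision τ_n = τ₀ + n/σ² and mean μ_n = (τ₀μ₀ + (n/σ²)x̄)/τ_n.
Here τ₀ = 1/62.5 = 0.016000 and τ_data = 14/25.9 = 0.540541, so τ_n = 0.556541.
Rearranging for μ₀: μ₀ = (μ_n·τ_n − τ_data·x̄)/τ₀ = (17.1462·0.556541 − 0.540541·18.0) / 0.016000 = -0.187175/0.016000 ≈ -11.7.

μ₀ = -11.7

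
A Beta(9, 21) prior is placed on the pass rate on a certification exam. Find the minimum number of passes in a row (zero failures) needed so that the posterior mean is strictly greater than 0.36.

k = 3

After k passes and 0 failures the posterior is Beta(9+k, 21), with mean (9+k)/(9+21+k).
Set (9+k)/(30+k) > 0.36 and solve: k > (0.36·30 − 9)/(1 − 0.36) = 2.812.
The smallest integer exceeding 2.812 is 3, and checking k=3: (12)/(33) = 0.3636 > 0.36.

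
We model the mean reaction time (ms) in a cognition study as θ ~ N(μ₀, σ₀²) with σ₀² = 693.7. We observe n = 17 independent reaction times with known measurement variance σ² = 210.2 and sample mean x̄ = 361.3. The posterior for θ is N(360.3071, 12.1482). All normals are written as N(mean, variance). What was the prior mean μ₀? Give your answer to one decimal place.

μ₀ = 304.6

With known observation variance, the Normal–Normal posterior has precision τ_n = τ₀ + n/σ² and mean μ_n = (τ₀μ₀ + (n/σ²)x̄)/τ_n.
Here τ₀ = 1/693.7 = 0.001442 and τ_data = 17/210.2 = 0.080875, so τ_n = 0.082317.
Rearranging for μ₀: μ₀ = (μ_n·τ_n − τ_data·x̄)/τ₀ = (360.3071·0.082317 − 0.080875·361.3) / 0.001442 = 0.439262/0.001442 ≈ 304.6.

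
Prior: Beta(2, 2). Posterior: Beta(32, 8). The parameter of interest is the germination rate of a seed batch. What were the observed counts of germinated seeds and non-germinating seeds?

Beta is conjugate to the binomial likelihood: posterior = Beta(a+s, b+f).
So s = 32 − 2 = 30 and f = 8 − 2 = 6.

30 germinated seeds and 6 non-germinating seeds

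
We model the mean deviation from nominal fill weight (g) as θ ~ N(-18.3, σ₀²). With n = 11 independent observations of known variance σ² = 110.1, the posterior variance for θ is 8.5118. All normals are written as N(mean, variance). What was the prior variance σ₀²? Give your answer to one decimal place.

σ₀² = 56.9

For the Normal–Normal model with known σ², precisions add: τ_n = τ₀ + n/σ².
So 1/σ₀² = 1/8.5118 − 11/110.1 = 0.117484 − 0.099909 = 0.017575.
Hence σ₀² = 1/0.017575 ≈ 56.9.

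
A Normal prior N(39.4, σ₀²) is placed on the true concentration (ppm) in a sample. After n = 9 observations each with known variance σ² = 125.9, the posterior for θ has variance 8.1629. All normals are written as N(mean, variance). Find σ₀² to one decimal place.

σ₀² = 19.6

Posterior precision equals prior precision plus data precision: 1/σ_n² = 1/σ₀² + n/σ².
So 1/σ₀² = 1/8.1629 − 9/125.9 = 0.122505 − 0.071485 = 0.051020.
Hence σ₀² = 1/0.051020 ≈ 19.6.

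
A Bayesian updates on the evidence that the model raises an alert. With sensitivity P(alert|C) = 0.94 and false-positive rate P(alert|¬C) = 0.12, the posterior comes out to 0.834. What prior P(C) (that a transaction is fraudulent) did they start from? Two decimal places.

P(C) = 0.39

Bayes' rule in odds form gives O(C|E) = O(C)·[P(E|C)/P(E|¬C)], hence O(C) = O(C|E)/LR.
Posterior odds = 0.834/(1−0.834) = 5.0241. LR = 0.94/0.12 = 7.8333.
Prior odds = 5.0241/7.8333 = 0.6414, so P(C) = 0.6414/(1+0.6414) ≈ 0.39.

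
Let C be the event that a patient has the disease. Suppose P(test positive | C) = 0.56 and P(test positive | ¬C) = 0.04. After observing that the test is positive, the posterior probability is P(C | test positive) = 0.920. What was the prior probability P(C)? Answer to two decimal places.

Bayes' rule in odds form gives O(C|E) = O(C)·[P(E|C)/P(E|¬C)], hence O(C) = O(C|E)/LR.
Posterior odds = 0.920/(1−0.920) = 11.5000. LR = 0.56/0.04 = 14.0000.
Prior odds = 11.5000/14.0000 = 0.8214, so P(C) = 0.8214/(1+0.8214) ≈ 0.45.

P(C) = 0.45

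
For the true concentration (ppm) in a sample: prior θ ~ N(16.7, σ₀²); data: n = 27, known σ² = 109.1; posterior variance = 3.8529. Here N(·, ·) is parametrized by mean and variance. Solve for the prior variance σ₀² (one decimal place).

Posterior precision equals prior precision plus data precision: 1/σ_n² = 1/σ₀² + n/σ².
So 1/σ₀² = 1/3.8529 − 27/109.1 = 0.259545 − 0.247479 = 0.012066.
Hence σ₀² = 1/0.012066 ≈ 82.9.

σ₀² = 82.9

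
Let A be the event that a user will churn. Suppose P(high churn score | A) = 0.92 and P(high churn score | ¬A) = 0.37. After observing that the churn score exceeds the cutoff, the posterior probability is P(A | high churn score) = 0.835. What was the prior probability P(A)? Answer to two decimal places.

Bayes' rule in odds form gives O(A|E) = O(A)·[P(E|A)/P(E|¬A)], hence O(A) = O(A|E)/LR.
Posterior odds = 0.835/(1−0.835) = 5.0606. LR = 0.92/0.37 = 2.4865.
Prior odds = 5.0606/2.4865 = 2.0352, so P(A) = 2.0352/(1+2.0352) ≈ 0.67.

P(A) = 0.67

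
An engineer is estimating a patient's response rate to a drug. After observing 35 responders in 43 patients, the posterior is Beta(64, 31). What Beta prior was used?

Beta is conjugate to the binomial likelihood: posterior = Beta(α+s, β+f).
So α = 64 − 35 = 29 and β = 31 − 8 = 23.

Beta(29, 23)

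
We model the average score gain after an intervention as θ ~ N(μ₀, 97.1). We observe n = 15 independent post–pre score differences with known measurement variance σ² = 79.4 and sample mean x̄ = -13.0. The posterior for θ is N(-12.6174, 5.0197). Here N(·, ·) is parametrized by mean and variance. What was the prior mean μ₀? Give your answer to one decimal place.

μ₀ = -5.6

The posterior mean is a precision-weighted average: μ_n = (τ₀μ₀ + τ_data·x̄)/(τ₀+τ_data), with τ₀=1/σ₀² and τ_data=n/σ².
Here τ₀ = 1/97.1 = 0.010299 and τ_data = 15/79.4 = 0.188917, so τ_n = 0.199216.
Rearranging for μ₀: μ₀ = (μ_n·τ_n − τ_data·x̄)/τ₀ = (-12.6174·0.199216 − 0.188917·-13.0) / 0.010299 = -0.057667/0.010299 ≈ -5.6.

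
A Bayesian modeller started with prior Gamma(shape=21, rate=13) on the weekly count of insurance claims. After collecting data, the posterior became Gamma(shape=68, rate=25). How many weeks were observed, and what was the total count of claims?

n = 12 weeks with total 47 claims

Gamma–Poisson conjugacy: posterior shape = α + Σxᵢ, posterior rate = β + n.
Matching: Σxᵢ = 68 − 21 = 47 and n = 25 − 13 = 12.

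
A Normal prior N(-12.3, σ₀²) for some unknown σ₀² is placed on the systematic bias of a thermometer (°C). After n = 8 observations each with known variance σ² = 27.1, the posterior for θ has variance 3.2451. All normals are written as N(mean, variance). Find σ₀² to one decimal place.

For the Normal–Normal model with known σ², precisions add: τ_n = τ₀ + n/σ².
So 1/σ₀² = 1/3.2451 − 8/27.1 = 0.308157 − 0.295203 = 0.012954.
Hence σ₀² = 1/0.012954 ≈ 77.2.

σ₀² = 77.2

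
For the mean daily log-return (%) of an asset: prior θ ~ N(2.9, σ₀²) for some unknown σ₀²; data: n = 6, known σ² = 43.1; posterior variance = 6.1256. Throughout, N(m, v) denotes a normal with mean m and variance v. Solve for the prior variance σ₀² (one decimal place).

σ₀² = 41.6

For the Normal–Normal model with known σ², precisions add: τ_n = τ₀ + n/σ².
So 1/σ₀² = 1/6.1256 − 6/43.1 = 0.163249 − 0.139211 = 0.024038.
Hence σ₀² = 1/0.024038 ≈ 41.6.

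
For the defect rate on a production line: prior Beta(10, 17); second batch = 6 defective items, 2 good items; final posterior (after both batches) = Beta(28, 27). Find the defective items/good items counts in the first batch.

12 defective items and 8 good items

Sequential conjugate updates are equivalent to a single update on the pooled data, so total successes = posterior α − prior α and total failures = posterior β − prior β.
Total across both batches: 28−10=18 defective items, 27−17=10 good items.
Subtract the second batch: 18−6=12 defective items and 10−2=8 good items.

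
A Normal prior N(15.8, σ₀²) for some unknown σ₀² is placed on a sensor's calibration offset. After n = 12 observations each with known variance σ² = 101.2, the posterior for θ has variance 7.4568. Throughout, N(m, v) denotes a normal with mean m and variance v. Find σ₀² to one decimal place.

σ₀² = 64.4

Posterior precision equals prior precision plus data precision: 1/σ_n² = 1/σ₀² + n/σ².
So 1/σ₀² = 1/7.4568 − 12/101.2 = 0.134106 − 0.118577 = 0.015529.
Hence σ₀² = 1/0.015529 ≈ 64.4.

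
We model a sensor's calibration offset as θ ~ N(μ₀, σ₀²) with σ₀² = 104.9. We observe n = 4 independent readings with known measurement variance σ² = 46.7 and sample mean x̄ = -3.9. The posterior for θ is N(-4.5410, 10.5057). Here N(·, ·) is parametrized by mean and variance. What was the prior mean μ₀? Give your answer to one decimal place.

μ₀ = -10.3

With known observation variance, the Normal–Normal posterior has precision τ_n = τ₀ + n/σ² and mean μ_n = (τ₀μ₀ + (n/σ²)x̄)/τ_n.
Here τ₀ = 1/104.9 = 0.009533 and τ_data = 4/46.7 = 0.085653, so τ_n = 0.095186.
Rearranging for μ₀: μ₀ = (μ_n·τ_n − τ_data·x̄)/τ₀ = (-4.5410·0.095186 − 0.085653·-3.9) / 0.009533 = -0.098193/0.009533 ≈ -10.3.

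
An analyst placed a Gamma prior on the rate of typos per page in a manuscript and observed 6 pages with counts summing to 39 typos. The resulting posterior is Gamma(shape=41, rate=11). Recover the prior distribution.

Gamma(shape=2, rate=5)

Gamma–Poisson conjugacy: posterior shape = α + Σxᵢ, posterior rate = β + n.
So α = 41 − 39 = 2 and β = 11 − 6 = 5.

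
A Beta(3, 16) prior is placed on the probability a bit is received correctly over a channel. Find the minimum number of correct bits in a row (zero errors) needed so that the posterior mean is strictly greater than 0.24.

After k correct bits and 0 errors the posterior is Beta(3+k, 16), with mean (3+k)/(3+16+k).
Set (3+k)/(19+k) > 0.24 and solve: k > (0.24·19 − 3)/(1 − 0.24) = 2.053.
The smallest integer exceeding 2.053 is 3, and checking k=3: (6)/(22) = 0.2727 > 0.24.

k = 3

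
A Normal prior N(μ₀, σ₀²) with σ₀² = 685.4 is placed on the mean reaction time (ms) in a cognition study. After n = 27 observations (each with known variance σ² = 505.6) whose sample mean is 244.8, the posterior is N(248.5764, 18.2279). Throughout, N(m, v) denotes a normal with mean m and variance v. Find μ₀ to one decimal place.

μ₀ = 386.8

The posterior mean is a precision-weighted average: μ_n = (τ₀μ₀ + τ_data·x̄)/(τ₀+τ_data), with τ₀=1/σ₀² and τ_data=n/σ².
Here τ₀ = 1/685.4 = 0.001459 and τ_data = 27/505.6 = 0.053402, so τ_n = 0.054861.
Rearranging for μ₀: μ₀ = (μ_n·τ_n − τ_data·x̄)/τ₀ = (248.5764·0.054861 − 0.053402·244.8) / 0.001459 = 0.564340/0.001459 ≈ 386.8.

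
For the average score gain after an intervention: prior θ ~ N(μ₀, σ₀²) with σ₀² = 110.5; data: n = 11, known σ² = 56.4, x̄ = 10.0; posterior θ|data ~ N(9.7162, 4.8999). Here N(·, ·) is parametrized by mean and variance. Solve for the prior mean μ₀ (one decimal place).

μ₀ = 3.6

With known observation variance, the Normal–Normal posterior has precision τ_n = τ₀ + n/σ² and mean μ_n = (τ₀μ₀ + (n/σ²)x̄)/τ_n.
Here τ₀ = 1/110.5 = 0.009050 and τ_data = 11/56.4 = 0.195035, so τ_n = 0.204085.
Rearranging for μ₀: μ₀ = (μ_n·τ_n − τ_data·x̄)/τ₀ = (9.7162·0.204085 − 0.195035·10.0) / 0.009050 = 0.032581/0.009050 ≈ 3.6.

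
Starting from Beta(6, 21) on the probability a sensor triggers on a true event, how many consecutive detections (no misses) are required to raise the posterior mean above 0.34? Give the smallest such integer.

k = 5

After k detections and 0 misses the posterior is Beta(6+k, 21), with mean (6+k)/(6+21+k).
Set (6+k)/(27+k) > 0.34 and solve: k > (0.34·27 − 6)/(1 − 0.34) = 4.818.
The smallest integer exceeding 4.818 is 5, and checking k=5: (11)/(32) = 0.3438 > 0.34.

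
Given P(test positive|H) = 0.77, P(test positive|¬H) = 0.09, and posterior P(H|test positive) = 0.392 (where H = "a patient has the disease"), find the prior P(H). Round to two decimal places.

P(H) = 0.07

Bayes' rule in odds form gives O(H|E) = O(H)·[P(E|H)/P(E|¬H)], hence O(H) = O(H|E)/LR.
Posterior odds = 0.392/(1−0.392) = 0.6447. LR = 0.77/0.09 = 8.5556.
Prior odds = 0.6447/8.5556 = 0.0754, so P(H) = 0.0754/(1+0.0754) ≈ 0.07.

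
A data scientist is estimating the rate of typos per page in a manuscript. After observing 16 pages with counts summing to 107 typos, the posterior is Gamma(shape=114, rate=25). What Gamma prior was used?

Gamma(shape=7, rate=9)

Gamma–Poisson conjugacy: posterior shape = α + Σxᵢ, posterior rate = β + n.
So α = 114 − 107 = 7 and β = 25 − 16 = 9.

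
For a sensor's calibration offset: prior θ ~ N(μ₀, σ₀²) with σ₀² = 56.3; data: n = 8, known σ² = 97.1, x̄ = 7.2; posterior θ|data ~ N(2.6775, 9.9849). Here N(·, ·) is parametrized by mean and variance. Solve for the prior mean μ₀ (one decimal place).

μ₀ = -18.3

The posterior mean is a precision-weighted average: μ_n = (τ₀μ₀ + τ_data·x̄)/(τ₀+τ_data), with τ₀=1/σ₀² and τ_data=n/σ².
Here τ₀ = 1/56.3 = 0.017762 and τ_data = 8/97.1 = 0.082389, so τ_n = 0.100151.
Rearranging for μ₀: μ₀ = (μ_n·τ_n − τ_data·x̄)/τ₀ = (2.6775·0.100151 − 0.082389·7.2) / 0.017762 = -0.325046/0.017762 ≈ -18.3.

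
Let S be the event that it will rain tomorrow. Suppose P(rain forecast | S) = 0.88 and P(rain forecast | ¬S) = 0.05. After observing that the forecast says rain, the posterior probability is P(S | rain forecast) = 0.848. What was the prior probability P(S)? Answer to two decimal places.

P(S) = 0.24

Bayes' rule in odds form gives O(S|E) = O(S)·[P(E|S)/P(E|¬S)], hence O(S) = O(S|E)/LR.
Posterior odds = 0.848/(1−0.848) = 5.5789. LR = 0.88/0.05 = 17.6000.
Prior odds = 5.5789/17.6000 = 0.3170, so P(S) = 0.3170/(1+0.3170) ≈ 0.24.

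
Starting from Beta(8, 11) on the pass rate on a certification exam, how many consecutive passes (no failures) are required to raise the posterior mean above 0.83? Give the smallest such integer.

k = 46

After k passes and 0 failures the posterior is Beta(8+k, 11), with mean (8+k)/(8+11+k).
Set (8+k)/(19+k) > 0.83 and solve: k > (0.83·19 − 8)/(1 − 0.83) = 45.706.
The smallest integer exceeding 45.706 is 46.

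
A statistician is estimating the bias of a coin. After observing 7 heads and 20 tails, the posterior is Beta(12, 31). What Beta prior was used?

Beta(5, 11)

A Beta(a, b) prior with s successes and f failures in binomial data gives a Beta(a+s, b+f) posterior.
Subtract the data counts: 12−7=5, 31−20=11.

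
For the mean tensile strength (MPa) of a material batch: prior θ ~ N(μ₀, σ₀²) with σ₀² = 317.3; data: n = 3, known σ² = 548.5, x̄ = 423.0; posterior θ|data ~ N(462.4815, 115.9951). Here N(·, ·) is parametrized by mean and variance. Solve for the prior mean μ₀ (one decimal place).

μ₀ = 531.0

With known observation variance, the Normal–Normal posterior has precision τ_n = τ₀ + n/σ² and mean μ_n = (τ₀μ₀ + (n/σ²)x̄)/τ_n.
Here τ₀ = 1/317.3 = 0.003152 and τ_data = 3/548.5 = 0.005469, so τ_n = 0.008621.
Rearranging for μ₀: μ₀ = (μ_n·τ_n − τ_data·x̄)/τ₀ = (462.4815·0.008621 − 0.005469·423.0) / 0.003152 = 1.673666/0.003152 ≈ 531.0.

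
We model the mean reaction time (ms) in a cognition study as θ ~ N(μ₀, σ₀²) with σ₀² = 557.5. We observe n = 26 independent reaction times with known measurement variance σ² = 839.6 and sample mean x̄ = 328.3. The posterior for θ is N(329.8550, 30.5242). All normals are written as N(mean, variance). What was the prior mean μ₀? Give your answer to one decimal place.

With known observation variance, the Normal–Normal posterior has precision τ_n = τ₀ + n/σ² and mean μ_n = (τ₀μ₀ + (n/σ²)x̄)/τ_n.
Here τ₀ = 1/557.5 = 0.001794 and τ_data = 26/839.6 = 0.030967, so τ_n = 0.032761.
Rearranging for μ₀: μ₀ = (μ_n·τ_n − τ_data·x̄)/τ₀ = (329.8550·0.032761 − 0.030967·328.3) / 0.001794 = 0.639914/0.001794 ≈ 356.7.

μ₀ = 356.7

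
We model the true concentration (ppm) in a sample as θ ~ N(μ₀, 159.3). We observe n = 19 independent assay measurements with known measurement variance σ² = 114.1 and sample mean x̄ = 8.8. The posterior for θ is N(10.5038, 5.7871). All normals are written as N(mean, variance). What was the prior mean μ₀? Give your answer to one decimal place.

μ₀ = 55.7

The posterior mean is a precision-weighted average: μ_n = (τ₀μ₀ + τ_data·x̄)/(τ₀+τ_data), with τ₀=1/σ₀² and τ_data=n/σ².
Here τ₀ = 1/159.3 = 0.006277 and τ_data = 19/114.1 = 0.166521, so τ_n = 0.172798.
Rearranging for μ₀: μ₀ = (μ_n·τ_n − τ_data·x̄)/τ₀ = (10.5038·0.172798 − 0.166521·8.8) / 0.006277 = 0.349651/0.006277 ≈ 55.7.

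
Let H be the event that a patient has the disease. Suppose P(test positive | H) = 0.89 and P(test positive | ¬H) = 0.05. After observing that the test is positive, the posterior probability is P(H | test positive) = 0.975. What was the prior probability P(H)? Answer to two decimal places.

P(H) = 0.69

In odds form, posterior odds = prior odds × likelihood ratio, so prior odds = posterior odds ÷ LR.
Posterior odds = 0.975/(1−0.975) = 39.0000. LR = 0.89/0.05 = 17.8000.
Prior odds = 39.0000/17.8000 = 2.1910, so P(H) = 2.1910/(1+2.1910) ≈ 0.69.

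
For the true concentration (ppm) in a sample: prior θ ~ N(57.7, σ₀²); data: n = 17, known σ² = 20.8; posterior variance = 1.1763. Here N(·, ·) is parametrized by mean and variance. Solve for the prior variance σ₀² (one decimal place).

σ₀² = 30.5

For the Normal–Normal model with known σ², precisions add: τ_n = τ₀ + n/σ².
So 1/σ₀² = 1/1.1763 − 17/20.8 = 0.850123 − 0.817308 = 0.032815.
Hence σ₀² = 1/0.032815 ≈ 30.5.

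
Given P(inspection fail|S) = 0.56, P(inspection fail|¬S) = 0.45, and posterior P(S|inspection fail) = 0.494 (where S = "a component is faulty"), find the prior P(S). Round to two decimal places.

Bayes' rule in odds form gives O(S|E) = O(S)·[P(E|S)/P(E|¬S)], hence O(S) = O(S|E)/LR.
Posterior odds = 0.494/(1−0.494) = 0.9763. LR = 0.56/0.45 = 1.2444.
Prior odds = 0.9763/1.2444 = 0.7846, so P(S) = 0.7846/(1+0.7846) ≈ 0.44.

P(S) = 0.44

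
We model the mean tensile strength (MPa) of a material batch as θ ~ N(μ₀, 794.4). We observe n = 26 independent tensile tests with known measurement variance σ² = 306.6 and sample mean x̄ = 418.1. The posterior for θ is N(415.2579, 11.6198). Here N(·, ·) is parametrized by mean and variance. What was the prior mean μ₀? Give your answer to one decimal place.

The posterior mean is a precision-weighted average: μ_n = (τ₀μ₀ + τ_data·x̄)/(τ₀+τ_data), with τ₀=1/σ₀² and τ_data=n/σ².
Here τ₀ = 1/794.4 = 0.001259 and τ_data = 26/306.6 = 0.084801, so τ_n = 0.086060.
Rearranging for μ₀: μ₀ = (μ_n·τ_n − τ_data·x̄)/τ₀ = (415.2579·0.086060 − 0.084801·418.1) / 0.001259 = 0.281797/0.001259 ≈ 223.8.

μ₀ = 223.8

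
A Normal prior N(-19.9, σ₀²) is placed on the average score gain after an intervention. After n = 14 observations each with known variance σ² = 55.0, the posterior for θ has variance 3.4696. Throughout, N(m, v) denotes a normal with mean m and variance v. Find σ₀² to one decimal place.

σ₀² = 29.7

Posterior precision equals prior precision plus data precision: 1/σ_n² = 1/σ₀² + n/σ².
So 1/σ₀² = 1/3.4696 − 14/55.0 = 0.288218 − 0.254545 = 0.033673.
Hence σ₀² = 1/0.033673 ≈ 29.7.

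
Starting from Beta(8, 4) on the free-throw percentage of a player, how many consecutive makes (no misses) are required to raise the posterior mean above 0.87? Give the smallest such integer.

After k makes and 0 misses the posterior is Beta(8+k, 4), with mean (8+k)/(8+4+k).
Set (8+k)/(12+k) > 0.87 and solve: k > (0.87·12 − 8)/(1 − 0.87) = 18.769.
The smallest integer exceeding 18.769 is 19.

k = 19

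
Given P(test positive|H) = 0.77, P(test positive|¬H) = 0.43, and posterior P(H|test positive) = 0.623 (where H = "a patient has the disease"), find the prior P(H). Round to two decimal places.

P(H) = 0.48

Bayes' rule in odds form gives O(H|E) = O(H)·[P(E|H)/P(E|¬H)], hence O(H) = O(H|E)/LR.
Posterior odds = 0.623/(1−0.623) = 1.6525. LR = 0.77/0.43 = 1.7907.
Prior odds = 1.6525/1.7907 = 0.9228, so P(H) = 0.9228/(1+0.9228) ≈ 0.48.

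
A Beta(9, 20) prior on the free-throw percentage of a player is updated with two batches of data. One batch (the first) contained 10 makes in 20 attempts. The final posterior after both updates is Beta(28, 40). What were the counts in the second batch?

Sequential conjugate updates are equivalent to a single update on the pooled data, so total successes = posterior α − prior α and total failures = posterior β − prior β.
Total across both batches: 28−9=19 makes, 40−20=20 misses.
Subtract the first batch: 19−10=9 makes and 20−10=10 misses.

9 makes and 10 misses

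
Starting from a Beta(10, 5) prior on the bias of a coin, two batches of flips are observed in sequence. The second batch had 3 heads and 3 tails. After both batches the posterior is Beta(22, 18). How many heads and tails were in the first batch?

Because Beta–binomial updating is additive in the counts, the combined data contributed (α_post−α_prior, β_post−β_prior) successes and failures.
Total across both batches: 22−10=12 heads, 18−5=13 tails.
Subtract the second batch: 12−3=9 heads and 13−3=10 tails.

9 heads and 10 tails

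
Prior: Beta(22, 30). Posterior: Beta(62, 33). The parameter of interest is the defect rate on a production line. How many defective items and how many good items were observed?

40 defective items and 3 good items

A Beta(α, β) prior with s successes and f failures in binomial data gives a Beta(α+s, β+f) posterior.
So s = 62 − 22 = 40 and f = 33 − 30 = 3.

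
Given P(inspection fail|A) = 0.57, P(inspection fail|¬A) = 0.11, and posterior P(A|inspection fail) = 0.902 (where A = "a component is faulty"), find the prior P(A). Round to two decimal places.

In odds form, posterior odds = prior odds × likelihood ratio, so prior odds = posterior odds ÷ LR.
Posterior odds = 0.902/(1−0.902) = 9.2041. LR = 0.57/0.11 = 5.1818.
Prior odds = 9.2041/5.1818 = 1.7762, so P(A) = 1.7762/(1+1.7762) ≈ 0.64.

P(A) = 0.64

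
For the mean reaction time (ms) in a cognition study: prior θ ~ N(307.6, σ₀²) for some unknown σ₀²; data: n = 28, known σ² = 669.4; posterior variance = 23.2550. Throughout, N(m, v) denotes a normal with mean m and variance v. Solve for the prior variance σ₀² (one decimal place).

σ₀² = 852.5

For the Normal–Normal model with known σ², precisions add: τ_n = τ₀ + n/σ².
So 1/σ₀² = 1/23.2550 − 28/669.4 = 0.043002 − 0.041829 = 0.001173.
Hence σ₀² = 1/0.001173 ≈ 852.5.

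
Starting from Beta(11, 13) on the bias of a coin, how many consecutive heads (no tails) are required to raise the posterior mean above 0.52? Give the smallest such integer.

After k heads and 0 tails the posterior is Beta(11+k, 13), with mean (11+k)/(11+13+k).
Set (11+k)/(24+k) > 0.52 and solve: k > (0.52·24 − 11)/(1 − 0.52) = 3.083.
The smallest integer exceeding 3.083 is 4.

k = 4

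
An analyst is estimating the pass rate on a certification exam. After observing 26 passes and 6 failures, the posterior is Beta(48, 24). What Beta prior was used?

Beta is conjugate to the binomial likelihood: posterior = Beta(a+s, b+f).
So a = 48 − 26 = 22 and b = 24 − 6 = 18.

Beta(22, 18)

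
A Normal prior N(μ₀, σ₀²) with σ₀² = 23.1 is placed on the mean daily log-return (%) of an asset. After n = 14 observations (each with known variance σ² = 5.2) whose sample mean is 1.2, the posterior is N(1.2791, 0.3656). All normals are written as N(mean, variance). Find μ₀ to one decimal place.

μ₀ = 6.2

With known observation variance, the Normal–Normal posterior has precision τ_n = τ₀ + n/σ² and mean μ_n = (τ₀μ₀ + (n/σ²)x̄)/τ_n.
Here τ₀ = 1/23.1 = 0.043290 and τ_data = 14/5.2 = 2.692308, so τ_n = 2.735598.
Rearranging for μ₀: μ₀ = (μ_n·τ_n − τ_data·x̄)/τ₀ = (1.2791·2.735598 − 2.692308·1.2) / 0.043290 = 0.268334/0.043290 ≈ 6.2.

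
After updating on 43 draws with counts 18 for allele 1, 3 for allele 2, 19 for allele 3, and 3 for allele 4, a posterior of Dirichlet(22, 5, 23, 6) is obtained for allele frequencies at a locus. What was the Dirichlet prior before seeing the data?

For a Dirichlet(α) prior with multinomial counts c, the posterior is Dirichlet(α + c) componentwise.
Subtract each count from the matching posterior parameter: 22−18=4, 5−3=2, 23−19=4, 6−3=3.

Dirichlet(4, 2, 4, 3)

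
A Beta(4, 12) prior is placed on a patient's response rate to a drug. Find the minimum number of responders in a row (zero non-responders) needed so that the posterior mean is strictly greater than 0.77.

k = 37

After k responders and 0 non-responders the posterior is Beta(4+k, 12), with mean (4+k)/(4+12+k).
Set (4+k)/(16+k) > 0.77 and solve: k > (0.77·16 − 4)/(1 − 0.77) = 36.174.
The smallest integer exceeding 36.174 is 37.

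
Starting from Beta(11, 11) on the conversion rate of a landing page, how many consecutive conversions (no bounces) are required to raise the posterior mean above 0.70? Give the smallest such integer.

k = 15

After k conversions and 0 bounces the posterior is Beta(11+k, 11), with mean (11+k)/(11+11+k).
Set (11+k)/(22+k) > 0.70 and solve: k > (0.70·22 − 11)/(1 − 0.70) = 14.667.
The smallest integer exceeding 14.667 is 15.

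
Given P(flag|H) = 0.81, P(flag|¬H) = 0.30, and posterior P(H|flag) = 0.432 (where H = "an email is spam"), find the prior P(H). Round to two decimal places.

In odds form, posterior odds = prior odds × likelihood ratio, so prior odds = posterior odds ÷ LR.
Posterior odds = 0.432/(1−0.432) = 0.7606. LR = 0.81/0.30 = 2.7000.
Prior odds = 0.7606/2.7000 = 0.2817, so P(H) = 0.2817/(1+0.2817) ≈ 0.22.

P(H) = 0.22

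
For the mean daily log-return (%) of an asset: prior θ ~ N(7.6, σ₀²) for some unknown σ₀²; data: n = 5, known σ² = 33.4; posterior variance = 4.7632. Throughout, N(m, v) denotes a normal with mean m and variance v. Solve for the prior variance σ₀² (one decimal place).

For the Normal–Normal model with known σ², precisions add: τ_n = τ₀ + n/σ².
So 1/σ₀² = 1/4.7632 − 5/33.4 = 0.209943 − 0.149701 = 0.060242.
Hence σ₀² = 1/0.060242 ≈ 16.6.

σ₀² = 16.6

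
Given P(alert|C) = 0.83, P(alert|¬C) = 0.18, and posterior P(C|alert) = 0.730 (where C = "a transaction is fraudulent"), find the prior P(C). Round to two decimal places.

P(C) = 0.37

In odds form, posterior odds = prior odds × likelihood ratio, so prior odds = posterior odds ÷ LR.
Posterior odds = 0.730/(1−0.730) = 2.7037. LR = 0.83/0.18 = 4.6111.
Prior odds = 2.7037/4.6111 = 0.5863, so P(C) = 0.5863/(1+0.5863) ≈ 0.37.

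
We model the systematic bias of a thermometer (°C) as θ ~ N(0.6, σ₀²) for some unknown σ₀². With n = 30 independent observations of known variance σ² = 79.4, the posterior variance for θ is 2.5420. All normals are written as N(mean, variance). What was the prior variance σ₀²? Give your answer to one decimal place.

σ₀² = 64.3

Posterior precision equals prior precision plus data precision: 1/σ_n² = 1/σ₀² + n/σ².
So 1/σ₀² = 1/2.5420 − 30/79.4 = 0.393391 − 0.377834 = 0.015557.
Hence σ₀² = 1/0.015557 ≈ 64.3.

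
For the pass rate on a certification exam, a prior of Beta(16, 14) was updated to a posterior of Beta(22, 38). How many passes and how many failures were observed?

Beta is conjugate to the binomial likelihood: posterior = Beta(α+s, β+f).
Match parameters: s=22−16=6, f=38−14=24.

6 passes and 24 failures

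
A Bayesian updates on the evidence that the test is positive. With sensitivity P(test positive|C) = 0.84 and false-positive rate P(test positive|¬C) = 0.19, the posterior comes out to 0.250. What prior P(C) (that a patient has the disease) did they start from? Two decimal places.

P(C) = 0.07

In odds form, posterior odds = prior odds × likelihood ratio, so prior odds = posterior odds ÷ LR.
Posterior odds = 0.250/(1−0.250) = 0.3333. LR = 0.84/0.19 = 4.4211.
Prior odds = 0.3333/4.4211 = 0.0754, so P(C) = 0.0754/(1+0.0754) ≈ 0.07.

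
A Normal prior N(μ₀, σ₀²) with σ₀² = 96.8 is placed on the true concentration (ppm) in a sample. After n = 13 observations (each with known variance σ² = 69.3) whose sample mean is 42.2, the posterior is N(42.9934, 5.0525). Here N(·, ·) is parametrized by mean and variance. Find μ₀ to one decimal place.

μ₀ = 57.4

With known observation variance, the Normal–Normal posterior has precision τ_n = τ₀ + n/σ² and mean μ_n = (τ₀μ₀ + (n/σ²)x̄)/τ_n.
Here τ₀ = 1/96.8 = 0.010331 and τ_data = 13/69.3 = 0.187590, so τ_n = 0.197921.
Rearranging for μ₀: μ₀ = (μ_n·τ_n − τ_data·x̄)/τ₀ = (42.9934·0.197921 − 0.187590·42.2) / 0.010331 = 0.592999/0.010331 ≈ 57.4.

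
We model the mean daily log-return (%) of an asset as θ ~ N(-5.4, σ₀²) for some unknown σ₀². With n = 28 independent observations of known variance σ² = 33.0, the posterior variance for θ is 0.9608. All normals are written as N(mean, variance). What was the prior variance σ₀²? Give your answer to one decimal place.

Posterior precision equals prior precision plus data precision: 1/σ_n² = 1/σ₀² + n/σ².
So 1/σ₀² = 1/0.9608 − 28/33.0 = 1.040799 − 0.848485 = 0.192314.
Hence σ₀² = 1/0.192314 ≈ 5.2.

σ₀² = 5.2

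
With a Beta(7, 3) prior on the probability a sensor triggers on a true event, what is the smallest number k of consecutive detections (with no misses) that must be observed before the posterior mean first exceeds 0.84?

k = 9

After k detections and 0 misses the posterior is Beta(7+k, 3), with mean (7+k)/(7+3+k).
Set (7+k)/(10+k) > 0.84 and solve: k > (0.84·10 − 7)/(1 − 0.84) = 8.750.
The smallest integer exceeding 8.750 is 9.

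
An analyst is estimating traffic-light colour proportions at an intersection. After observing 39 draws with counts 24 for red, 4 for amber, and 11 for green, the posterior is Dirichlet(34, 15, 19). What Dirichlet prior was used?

For a Dirichlet(α) prior with multinomial counts c, the posterior is Dirichlet(α + c) componentwise.
Subtract each count from the matching posterior parameter: 34−24=10, 15−4=11, 19−11=8.

Dirichlet(10, 11, 8)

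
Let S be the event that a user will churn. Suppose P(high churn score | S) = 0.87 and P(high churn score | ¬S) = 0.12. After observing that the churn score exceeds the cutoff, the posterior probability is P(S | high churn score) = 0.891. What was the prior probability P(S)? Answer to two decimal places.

P(S) = 0.53

In odds form, posterior odds = prior odds × likelihood ratio, so prior odds = posterior odds ÷ LR.
Posterior odds = 0.891/(1−0.891) = 8.1743. LR = 0.87/0.12 = 7.2500.
Prior odds = 8.1743/7.2500 = 1.1275, so P(S) = 1.1275/(1+1.1275) ≈ 0.53.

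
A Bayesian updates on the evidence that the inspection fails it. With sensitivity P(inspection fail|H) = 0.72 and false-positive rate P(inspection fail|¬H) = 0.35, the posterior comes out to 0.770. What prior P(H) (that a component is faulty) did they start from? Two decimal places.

P(H) = 0.62

Bayes' rule in odds form gives O(H|E) = O(H)·[P(E|H)/P(E|¬H)], hence O(H) = O(H|E)/LR.
Posterior odds = 0.770/(1−0.770) = 3.3478. LR = 0.72/0.35 = 2.0571.
Prior odds = 3.3478/2.0571 = 1.6274, so P(H) = 1.6274/(1+1.6274) ≈ 0.62.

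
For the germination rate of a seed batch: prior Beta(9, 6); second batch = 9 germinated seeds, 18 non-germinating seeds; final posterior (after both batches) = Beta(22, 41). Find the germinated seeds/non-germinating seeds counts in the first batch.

4 germinated seeds and 17 non-germinating seeds

Sequential conjugate updates are equivalent to a single update on the pooled data, so total successes = posterior α − prior α and total failures = posterior β − prior β.
Total across both batches: 22−9=13 germinated seeds, 41−6=35 non-germinating seeds.
Subtract the second batch: 13−9=4 germinated seeds and 35−18=17 non-germinating seeds.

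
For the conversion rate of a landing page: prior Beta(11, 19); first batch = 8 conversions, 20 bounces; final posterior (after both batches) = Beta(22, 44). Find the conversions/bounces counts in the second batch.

3 conversions and 5 bounces

Because Beta–binomial updating is additive in the counts, the combined data contributed (α_post−α_prior, β_post−β_prior) successes and failures.
Total across both batches: 22−11=11 conversions, 44−19=25 bounces.
Subtract the first batch: 11−8=3 conversions and 25−20=5 bounces.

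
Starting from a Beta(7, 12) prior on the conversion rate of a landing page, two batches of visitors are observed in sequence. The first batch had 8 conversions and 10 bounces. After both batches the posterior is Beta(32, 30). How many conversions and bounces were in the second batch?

17 conversions and 8 bounces

Sequential conjugate updates are equivalent to a single update on the pooled data, so total successes = posterior α − prior α and total failures = posterior β − prior β.
Total across both batches: 32−7=25 conversions, 30−12=18 bounces.
Subtract the first batch: 25−8=17 conversions and 18−10=8 bounces.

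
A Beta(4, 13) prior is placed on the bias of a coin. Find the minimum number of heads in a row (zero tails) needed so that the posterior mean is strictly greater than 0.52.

After k heads and 0 tails the posterior is Beta(4+k, 13), with mean (4+k)/(4+13+k).
Set (4+k)/(17+k) > 0.52 and solve: k > (0.52·17 − 4)/(1 − 0.52) = 10.083.
The smallest integer exceeding 10.083 is 11.

k = 11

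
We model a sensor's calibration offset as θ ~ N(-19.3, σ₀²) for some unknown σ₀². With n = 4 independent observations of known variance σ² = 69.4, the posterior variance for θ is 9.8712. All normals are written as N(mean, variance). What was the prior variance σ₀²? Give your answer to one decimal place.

σ₀² = 22.9

For the Normal–Normal model with known σ², precisions add: τ_n = τ₀ + n/σ².
So 1/σ₀² = 1/9.8712 − 4/69.4 = 0.101305 − 0.057637 = 0.043668.
Hence σ₀² = 1/0.043668 ≈ 22.9.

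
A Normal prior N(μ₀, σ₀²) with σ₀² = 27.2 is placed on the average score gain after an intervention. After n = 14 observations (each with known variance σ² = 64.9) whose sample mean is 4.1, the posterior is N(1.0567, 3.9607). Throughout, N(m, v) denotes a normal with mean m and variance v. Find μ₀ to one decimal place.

μ₀ = -16.8

With known observation variance, the Normal–Normal posterior has precision τ_n = τ₀ + n/σ² and mean μ_n = (τ₀μ₀ + (n/σ²)x̄)/τ_n.
Here τ₀ = 1/27.2 = 0.036765 and τ_data = 14/64.9 = 0.215716, so τ_n = 0.252481.
Rearranging for μ₀: μ₀ = (μ_n·τ_n − τ_data·x̄)/τ₀ = (1.0567·0.252481 − 0.215716·4.1) / 0.036765 = -0.617639/0.036765 ≈ -16.8.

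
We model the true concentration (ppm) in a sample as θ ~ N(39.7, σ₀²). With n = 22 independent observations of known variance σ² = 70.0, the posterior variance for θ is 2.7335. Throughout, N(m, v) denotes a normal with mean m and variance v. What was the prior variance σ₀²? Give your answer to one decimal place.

For the Normal–Normal model with known σ², precisions add: τ_n = τ₀ + n/σ².
So 1/σ₀² = 1/2.7335 − 22/70.0 = 0.365831 − 0.314286 = 0.051545.
Hence σ₀² = 1/0.051545 ≈ 19.4.

σ₀² = 19.4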